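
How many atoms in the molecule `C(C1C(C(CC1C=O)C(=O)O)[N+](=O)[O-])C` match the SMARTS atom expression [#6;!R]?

4

Check the 15 heavy atoms by environment: 5× C (in 5-ring) → no; 1× N (charge +1, acyclic) → no; 1× O (charge -1, acyclic) → no; 4× O (acyclic) → no; 4× C (acyclic) → match.
That gives 4 matching atoms.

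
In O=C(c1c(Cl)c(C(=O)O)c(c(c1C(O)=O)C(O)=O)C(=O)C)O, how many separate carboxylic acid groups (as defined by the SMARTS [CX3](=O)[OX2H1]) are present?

[CX3](=O)[OX2H1] is the SMARTS for a carboxylic acid: an sp2 carbon double-bonded to O and single-bonded to an -OH oxygen.
The molecule carries 4 separate instances of a carboxylic acid group (-C(=O)OH) meeting every constraint; each maps to a distinct set of atoms, giving 4 matches.

4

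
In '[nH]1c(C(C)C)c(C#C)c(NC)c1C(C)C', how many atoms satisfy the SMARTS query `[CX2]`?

Check the 15 heavy atoms by environment: 1× n (aromatic, X3) → no; 4× c (aromatic, X3) → no; 7× C (X4) → no; 1× N (X3) → no; 2× C (X2) → match.
That gives 2 matching atoms.

2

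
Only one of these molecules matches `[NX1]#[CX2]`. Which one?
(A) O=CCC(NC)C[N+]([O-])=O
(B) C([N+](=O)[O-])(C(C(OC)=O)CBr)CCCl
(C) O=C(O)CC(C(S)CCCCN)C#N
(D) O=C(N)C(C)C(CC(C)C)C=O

C

[NX1]#[CX2] describes a nitrogen triple-bonded to a two-connected carbon (a nitrile).
(A) has a nitro group (-[N+](=O)[O-]) but there is no C#N triple bond.
(B) has a nitro group (-[N+](=O)[O-]) but there is no C#N triple bond.
(C) contains a nitrile (-C#N), which satisfies every atom and bond constraint.
(D) has a primary amide (-C(=O)NH2) but the nitrogen is NX3, not NX1.
So the answer is (C).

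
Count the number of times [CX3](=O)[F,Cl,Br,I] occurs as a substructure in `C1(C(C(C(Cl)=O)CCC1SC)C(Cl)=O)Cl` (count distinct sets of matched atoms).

2

[CX3](=O)[F,Cl,Br,I] is the SMARTS for an acyl halide: a carbonyl carbon bonded to a halogen.
The molecule carries 2 separate instances of an acyl chloride (-C(=O)Cl) meeting every constraint; each maps to a distinct set of atoms, giving 2 matches.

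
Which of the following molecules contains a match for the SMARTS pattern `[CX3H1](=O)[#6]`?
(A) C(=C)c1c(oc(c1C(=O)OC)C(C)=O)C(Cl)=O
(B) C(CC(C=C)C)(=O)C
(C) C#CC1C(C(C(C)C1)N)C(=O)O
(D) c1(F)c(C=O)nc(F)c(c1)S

[CX3H1](=O)[#6] describes an sp2 carbon with one H, double-bonded to O and single-bonded to carbon (an aldehyde).
(A) has a methyl-ester group (-C(=O)OCH3) but the carbonyl carbon has H0, not H1.
(B) has an acetyl/ketone group (-C(=O)CH3) but the carbonyl carbon has H0 (two carbon neighbours), not H1.
(C) has a carboxylic acid group (-C(=O)OH) but the carbonyl carbon has H0 and is bonded to O, not H1.
(D) contains an aldehyde (-CHO), which satisfies every atom and bond constraint.
So the answer is (D).

D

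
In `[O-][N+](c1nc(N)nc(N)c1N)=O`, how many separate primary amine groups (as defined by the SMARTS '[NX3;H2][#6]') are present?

[NX3;H2][#6] is the SMARTS for a primary amine: a trivalent nitrogen with two H attached to carbon.
The molecule carries 3 separate instances of a primary amino group (-NH2) meeting every constraint; each maps to a distinct set of atoms, giving 3 matches.

3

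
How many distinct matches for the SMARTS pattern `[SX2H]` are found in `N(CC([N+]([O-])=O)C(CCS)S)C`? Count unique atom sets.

[SX2H] is the SMARTS for a thiol: an aliphatic sulfur with two connections, one being H.
The molecule carries 2 separate instances of a thiol (-SH) meeting every constraint; each maps to a distinct set of atoms, giving 2 matches.

2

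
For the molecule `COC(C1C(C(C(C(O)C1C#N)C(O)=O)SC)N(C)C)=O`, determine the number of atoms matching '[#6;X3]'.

2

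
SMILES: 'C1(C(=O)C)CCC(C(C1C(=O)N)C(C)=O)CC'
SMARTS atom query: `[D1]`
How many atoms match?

7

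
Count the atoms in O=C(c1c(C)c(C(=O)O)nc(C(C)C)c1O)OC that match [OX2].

3

Check the 18 heavy atoms by environment: 1× n (aromatic, X2) → no; 5× c (aromatic, X3) → no; 5× C (X4) → no; 2× C (X3) → no; 2× O (X1) → no; 3× O (X2) → match.
That gives 3 matching atoms.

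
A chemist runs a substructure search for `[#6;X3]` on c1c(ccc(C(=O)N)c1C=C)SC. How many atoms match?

Check the 13 heavy atoms by environment: 6× c (aromatic, X3) → match; 3× C (X3) → match; 1× O (X1) → no; 1× N (X3) → no; 1× S (X2) → no; 1× C (X4) → no.
Summing the matching environments: 6 + 3 = 9 matching atoms.

9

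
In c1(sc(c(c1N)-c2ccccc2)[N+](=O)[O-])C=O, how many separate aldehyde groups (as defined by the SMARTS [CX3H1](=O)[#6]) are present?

1

[CX3H1](=O)[#6] is the SMARTS for an aldehyde: an sp2 carbon with one H, double-bonded to O and single-bonded to carbon.
Exactly one fragment in the molecule meets all constraints, giving 1 match.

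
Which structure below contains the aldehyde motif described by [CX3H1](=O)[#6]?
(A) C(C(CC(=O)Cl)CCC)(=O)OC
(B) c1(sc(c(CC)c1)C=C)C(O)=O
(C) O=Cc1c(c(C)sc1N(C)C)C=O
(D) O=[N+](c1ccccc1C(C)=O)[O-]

C

[CX3H1](=O)[#6] describes an sp2 carbon with one H, double-bonded to O and single-bonded to carbon (an aldehyde).
(A) has a methyl-ester group (-C(=O)OCH3) but the carbonyl carbon has H0, not H1.
(B) has a carboxylic acid group (-C(=O)OH) but the carbonyl carbon has H0 and is bonded to O, not H1.
(C) contains an aldehyde (-CHO), which satisfies every atom and bond constraint.
(D) has an acetyl/ketone group (-C(=O)CH3) but the carbonyl carbon has H0 (two carbon neighbours), not H1.
So the answer is (C).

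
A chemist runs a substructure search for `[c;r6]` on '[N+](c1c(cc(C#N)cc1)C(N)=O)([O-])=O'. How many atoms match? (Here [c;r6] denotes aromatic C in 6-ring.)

6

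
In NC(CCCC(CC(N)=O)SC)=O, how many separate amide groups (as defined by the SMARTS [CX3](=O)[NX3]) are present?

[CX3](=O)[NX3] is the SMARTS for an amide: a carbonyl carbon bonded to a trivalent nitrogen.
The molecule carries 2 separate instances of a primary amide (-C(=O)NH2) meeting every constraint; each maps to a distinct set of atoms, giving 2 matches.

2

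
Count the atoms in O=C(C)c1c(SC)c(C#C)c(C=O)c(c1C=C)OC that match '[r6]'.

The query [r6] means: r6 matches atoms in a six-membered ring.
Check the 19 heavy atoms by environment: 6× c (aromatic, in 6-ring) → match; 3× O (acyclic) → no; 9× C (acyclic) → no; 1× S (acyclic) → no.
That gives 6 matching atoms.

6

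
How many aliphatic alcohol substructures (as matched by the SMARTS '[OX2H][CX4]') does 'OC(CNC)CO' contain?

[OX2H][CX4] is the SMARTS for an aliphatic alcohol: a hydroxyl oxygen bound to an sp3 (X4) carbon.
The molecule carries 2 separate instances of a hydroxyl group (-OH) meeting every constraint; each maps to a distinct set of atoms, giving 2 matches.

2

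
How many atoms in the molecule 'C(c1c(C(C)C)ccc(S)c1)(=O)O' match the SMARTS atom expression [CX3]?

1

The query [CX3] means: C with X3: aliphatic carbon with exactly 3 total connections.
Check the 13 heavy atoms by environment: 6× c (aromatic, X3) → no; 1× C (X3) → match; 1× O (X1) → no; 1× O (X2) → no; 3× C (X4) → no; 1× S (X2) → no.
That gives 1 matching atom.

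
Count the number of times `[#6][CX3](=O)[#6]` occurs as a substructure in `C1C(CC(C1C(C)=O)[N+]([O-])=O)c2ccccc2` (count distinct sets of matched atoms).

1

[#6][CX3](=O)[#6] is the SMARTS for a ketone: a carbonyl carbon (no H) flanked by two carbons.
Exactly one fragment in the molecule meets all constraints, giving 1 match.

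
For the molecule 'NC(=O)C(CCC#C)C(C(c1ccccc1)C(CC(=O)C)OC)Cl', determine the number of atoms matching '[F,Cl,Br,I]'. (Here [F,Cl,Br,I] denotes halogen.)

1

The query [F,Cl,Br,I] means: comma = OR; matches any of F, Cl, Br, I.
Check the 24 heavy atoms by environment: 13× C → no; 3× O → no; 1× Cl → match; 1× N → no; 6× c (aromatic) → no.
That gives 1 matching atom.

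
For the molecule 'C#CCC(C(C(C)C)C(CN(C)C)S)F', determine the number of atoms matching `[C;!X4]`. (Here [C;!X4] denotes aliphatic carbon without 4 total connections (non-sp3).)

2

The query [C;!X4] means: aliphatic carbon that does not have four total connections.
Check the 15 heavy atoms by environment: 10× C (X4) → no; 2× C (X2) → match; 1× F (X1) → no; 1× S (X2) → no; 1× N (X3) → no.
That gives 2 matching atoms.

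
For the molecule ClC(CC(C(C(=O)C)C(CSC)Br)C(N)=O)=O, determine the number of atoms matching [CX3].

3

The query [CX3] means: C with X3: aliphatic carbon with exactly 3 total connections.
Check the 17 heavy atoms by environment: 7× C (X4) → no; 3× C (X3) → match; 3× O (X1) → no; 1× S (X2) → no; 1× Br (X1) → no; 1× Cl (X1) → no; 1× N (X3) → no.
That gives 3 matching atoms.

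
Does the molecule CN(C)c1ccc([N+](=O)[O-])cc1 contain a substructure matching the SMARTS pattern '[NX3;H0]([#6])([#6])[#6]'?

The pattern [NX3;H0]([#6])([#6])[#6] describes a trivalent nitrogen with no H, bonded to three carbons — a tertiary amine.
The molecule carries a dimethylamino group (-N(CH3)2), whose atoms satisfy every constraint of the query, so the pattern matches.

Yes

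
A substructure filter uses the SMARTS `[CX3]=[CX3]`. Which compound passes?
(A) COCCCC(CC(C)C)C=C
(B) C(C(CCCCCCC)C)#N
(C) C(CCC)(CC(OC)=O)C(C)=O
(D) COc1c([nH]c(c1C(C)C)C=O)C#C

[CX3]=[CX3] describes a non-aromatic C=C double bond between two sp2 carbons (an alkene).
(A) contains a vinyl group (-CH=CH2), which satisfies every atom and bond constraint.
(B) has an ethyl group (-CH2CH3) but its C-C bond is a single bond between CX4 carbons, not CX3=CX3.
(C) has an ethyl group (-CH2CH3) but its C-C bond is a single bond between CX4 carbons, not CX3=CX3.
(D) has an ethynyl group (-C#CH) but the C-C bond is a triple bond, not a double bond.
So the answer is (A).

A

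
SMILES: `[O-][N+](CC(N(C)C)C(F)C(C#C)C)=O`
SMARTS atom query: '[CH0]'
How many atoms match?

1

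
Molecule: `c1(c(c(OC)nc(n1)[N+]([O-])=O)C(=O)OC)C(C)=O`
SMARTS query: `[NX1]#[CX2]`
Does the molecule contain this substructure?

No

The pattern [NX1]#[CX2] describes a nitrogen triple-bonded to a two-connected carbon — a nitrile.
The closest candidate here is a nitro group (-[N+](=O)[O-]), but there is no C#N triple bond. No other fragment satisfies the full query, so there is no match.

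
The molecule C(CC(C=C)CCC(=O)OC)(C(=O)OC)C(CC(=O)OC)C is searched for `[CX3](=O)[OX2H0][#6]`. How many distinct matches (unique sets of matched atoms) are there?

[CX3](=O)[OX2H0][#6] is the SMARTS for an ester: a carbonyl carbon bonded to an oxygen that is itself bonded to carbon (no H on that O).
The molecule carries 3 separate instances of a methyl-ester group (-C(=O)OCH3) meeting every constraint; each maps to a distinct set of atoms, giving 3 matches.

3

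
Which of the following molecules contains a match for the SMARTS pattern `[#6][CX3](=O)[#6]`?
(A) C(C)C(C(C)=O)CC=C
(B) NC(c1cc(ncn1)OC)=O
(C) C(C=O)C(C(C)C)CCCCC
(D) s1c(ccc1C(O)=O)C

A

[#6][CX3](=O)[#6] describes a carbonyl carbon (no H) flanked by two carbons (a ketone).
(A) contains an acetyl/ketone group (-C(=O)CH3), which satisfies every atom and bond constraint.
(B) has a primary amide (-C(=O)NH2) but one neighbour of the carbonyl carbon is N, not C.
(C) has an aldehyde (-CHO) but the carbonyl carbon has H1, so it is not flanked by two carbons.
(D) has a carboxylic acid group (-C(=O)OH) but one neighbour of the carbonyl carbon is O, not C.
So the answer is (A).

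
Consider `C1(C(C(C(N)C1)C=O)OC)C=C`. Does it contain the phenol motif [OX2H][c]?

No

The pattern [OX2H][c] describes a hydroxyl oxygen attached to an aromatic carbon — a phenol.
The closest candidate here is a methoxy ether (-OCH3), but the oxygen has H0, not H1. No other fragment satisfies the full query, so there is no match.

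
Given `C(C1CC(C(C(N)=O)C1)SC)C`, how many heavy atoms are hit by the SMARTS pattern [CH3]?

2

Check the 12 heavy atoms by environment: 3× C (H2) → no; 3× C (H1) → no; 1× S (H0) → no; 2× C (H3) → match; 1× C (H0) → no; 1× O (H0) → no; 1× N (H2) → no.
That gives 2 matching atoms.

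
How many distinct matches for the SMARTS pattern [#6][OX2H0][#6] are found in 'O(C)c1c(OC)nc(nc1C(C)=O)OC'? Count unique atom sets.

3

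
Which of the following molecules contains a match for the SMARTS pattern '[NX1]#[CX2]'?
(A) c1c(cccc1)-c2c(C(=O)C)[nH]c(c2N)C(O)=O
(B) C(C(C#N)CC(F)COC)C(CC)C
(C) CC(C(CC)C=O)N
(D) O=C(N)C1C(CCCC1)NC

[NX1]#[CX2] describes a nitrogen triple-bonded to a two-connected carbon (a nitrile).
(A) has a primary amino group (-NH2) but the nitrogen is NX3 (three connections), not NX1 triple-bonded.
(B) contains a nitrile (-C#N), which satisfies every atom and bond constraint.
(C) has a primary amino group (-NH2) but the nitrogen is NX3 (three connections), not NX1 triple-bonded.
(D) has a primary amide (-C(=O)NH2) but the nitrogen is NX3, not NX1.
So the answer is (B).

B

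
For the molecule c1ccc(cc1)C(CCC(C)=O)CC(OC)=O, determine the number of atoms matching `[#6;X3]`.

8

Check the 17 heavy atoms by environment: 6× C (X4) → no; 6× c (aromatic, X3) → match; 2× C (X3) → match; 2× O (X1) → no; 1× O (X2) → no.
Summing the matching environments: 6 + 2 = 8 matching atoms.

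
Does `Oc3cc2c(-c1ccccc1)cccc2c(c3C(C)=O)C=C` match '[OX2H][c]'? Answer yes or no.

The pattern [OX2H][c] describes a hydroxyl oxygen attached to an aromatic carbon — a phenol.
The molecule carries a hydroxyl group (-OH), whose atoms satisfy every constraint of the query, so the pattern matches.

Yes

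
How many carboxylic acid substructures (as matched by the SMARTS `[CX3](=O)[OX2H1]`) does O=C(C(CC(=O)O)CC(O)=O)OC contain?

2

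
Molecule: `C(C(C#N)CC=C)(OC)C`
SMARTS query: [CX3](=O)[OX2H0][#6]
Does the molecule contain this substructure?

No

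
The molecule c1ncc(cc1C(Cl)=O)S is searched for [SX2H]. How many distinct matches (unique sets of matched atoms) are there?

1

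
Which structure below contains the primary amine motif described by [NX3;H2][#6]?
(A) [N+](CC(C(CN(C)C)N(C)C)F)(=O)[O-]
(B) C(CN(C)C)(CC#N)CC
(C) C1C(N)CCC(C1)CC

C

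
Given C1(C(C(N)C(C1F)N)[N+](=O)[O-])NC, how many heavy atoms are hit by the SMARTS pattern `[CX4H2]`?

The query [CX4H2] means: sp3 carbon (X4) with exactly two hydrogens.
Check the 13 heavy atoms by environment: 5× C (H1, X4) → no; 2× N (H2, X3) → no; 1× N (H1, X3) → no; 1× C (H3, X4) → no; 1× N (charge +1, H0, X3) → no; 1× O (charge -1, H0, X1) → no; 1× O (H0, X1) → no; 1× F (H0, X1) → no.
No environment satisfies the query, so 0 matching atoms.

0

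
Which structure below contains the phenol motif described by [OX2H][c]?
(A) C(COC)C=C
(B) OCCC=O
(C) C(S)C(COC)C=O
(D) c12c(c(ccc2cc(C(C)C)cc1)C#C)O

D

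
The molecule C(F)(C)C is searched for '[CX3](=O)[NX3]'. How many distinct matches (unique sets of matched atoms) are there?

0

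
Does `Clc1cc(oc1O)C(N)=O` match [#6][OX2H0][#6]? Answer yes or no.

The pattern [#6][OX2H0][#6] describes an aliphatic oxygen bridging two carbons with no H on the oxygen — an ether.
The closest candidate here is a hydroxyl group (-OH), but the oxygen has H1, not H0 bridging two carbons. No other fragment satisfies the full query, so there is no match.

No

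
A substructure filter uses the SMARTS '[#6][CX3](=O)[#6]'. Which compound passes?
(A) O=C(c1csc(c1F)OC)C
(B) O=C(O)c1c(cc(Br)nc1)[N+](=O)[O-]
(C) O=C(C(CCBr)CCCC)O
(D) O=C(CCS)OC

A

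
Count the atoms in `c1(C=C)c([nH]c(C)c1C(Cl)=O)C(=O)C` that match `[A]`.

Check the 14 heavy atoms by environment: 1× n (aromatic) → no; 4× c (aromatic) → no; 6× C → match; 2× O → match; 1× Cl → match.
Summing the matching environments: 6 + 2 + 1 = 9 matching atoms.

9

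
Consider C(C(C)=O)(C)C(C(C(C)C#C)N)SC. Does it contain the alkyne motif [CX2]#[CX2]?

The pattern [CX2]#[CX2] describes a carbon-carbon triple bond — an alkyne.
The molecule carries an ethynyl group (-C#CH), whose atoms satisfy every constraint of the query, so the pattern matches.

Yes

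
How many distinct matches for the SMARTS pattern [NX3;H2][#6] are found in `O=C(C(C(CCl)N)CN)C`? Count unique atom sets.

2

[NX3;H2][#6] is the SMARTS for a primary amine: a trivalent nitrogen with two H attached to carbon.
The molecule carries 2 separate instances of a primary amino group (-NH2) meeting every constraint; each maps to a distinct set of atoms, giving 2 matches.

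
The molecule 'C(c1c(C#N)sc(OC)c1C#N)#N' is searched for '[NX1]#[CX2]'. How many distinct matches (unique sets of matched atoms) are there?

[NX1]#[CX2] is the SMARTS for a nitrile: a nitrogen triple-bonded to a two-connected carbon.
The molecule carries 3 separate instances of a nitrile (-C#N) meeting every constraint; each maps to a distinct set of atoms, giving 3 matches.

3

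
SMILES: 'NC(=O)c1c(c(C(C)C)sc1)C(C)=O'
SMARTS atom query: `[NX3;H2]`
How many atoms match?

1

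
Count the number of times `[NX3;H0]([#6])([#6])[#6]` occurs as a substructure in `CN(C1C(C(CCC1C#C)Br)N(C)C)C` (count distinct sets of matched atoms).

[NX3;H0]([#6])([#6])[#6] is the SMARTS for a tertiary amine: a trivalent nitrogen with no H, bonded to three carbons.
The molecule carries 2 separate instances of a dimethylamino group (-N(CH3)2) meeting every constraint; each maps to a distinct set of atoms, giving 2 matches.

2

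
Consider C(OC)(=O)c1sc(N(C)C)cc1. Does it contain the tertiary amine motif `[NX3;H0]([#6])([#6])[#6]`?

The pattern [NX3;H0]([#6])([#6])[#6] describes a trivalent nitrogen with no H, bonded to three carbons — a tertiary amine.
The molecule carries a dimethylamino group (-N(CH3)2), whose atoms satisfy every constraint of the query, so the pattern matches.

Yes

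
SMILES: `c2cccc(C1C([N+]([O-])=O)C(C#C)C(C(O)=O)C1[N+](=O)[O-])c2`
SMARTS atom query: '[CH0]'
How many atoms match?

The query [CH0] means: aliphatic carbon with no attached hydrogen.
Check the 22 heavy atoms by environment: 6× C (H1) → no; 2× C (H0) → match; 1× c (aromatic, H0) → no; 5× c (aromatic, H1) → no; 2× N (charge +1, H0) → no; 2× O (charge -1, H0) → no; 3× O (H0) → no; 1× O (H1) → no.
That gives 2 matching atoms.

2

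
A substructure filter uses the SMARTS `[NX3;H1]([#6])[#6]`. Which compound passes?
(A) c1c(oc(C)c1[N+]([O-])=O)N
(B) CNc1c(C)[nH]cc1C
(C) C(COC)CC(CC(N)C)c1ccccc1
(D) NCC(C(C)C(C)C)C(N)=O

[NX3;H1]([#6])[#6] describes a trivalent nitrogen with one H, bonded to two carbons (a secondary amine).
(A) has a primary amino group (-NH2) but the nitrogen has H2 and only one carbon neighbour.
(B) contains an N-methylamino group (-NHCH3), which satisfies every atom and bond constraint.
(C) has a primary amino group (-NH2) but the nitrogen has H2 and only one carbon neighbour.
(D) has a primary amino group (-NH2) but the nitrogen has H2 and only one carbon neighbour.
So the answer is (B).

B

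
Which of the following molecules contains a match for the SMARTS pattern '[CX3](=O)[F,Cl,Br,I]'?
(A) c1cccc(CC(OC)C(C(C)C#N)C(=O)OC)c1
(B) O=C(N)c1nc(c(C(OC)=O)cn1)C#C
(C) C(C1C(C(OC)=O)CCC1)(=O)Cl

C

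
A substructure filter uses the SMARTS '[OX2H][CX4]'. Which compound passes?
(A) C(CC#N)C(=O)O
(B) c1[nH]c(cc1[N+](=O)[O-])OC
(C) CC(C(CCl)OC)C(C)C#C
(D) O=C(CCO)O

D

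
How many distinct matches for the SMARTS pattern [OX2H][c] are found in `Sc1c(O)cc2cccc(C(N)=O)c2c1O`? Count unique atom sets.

2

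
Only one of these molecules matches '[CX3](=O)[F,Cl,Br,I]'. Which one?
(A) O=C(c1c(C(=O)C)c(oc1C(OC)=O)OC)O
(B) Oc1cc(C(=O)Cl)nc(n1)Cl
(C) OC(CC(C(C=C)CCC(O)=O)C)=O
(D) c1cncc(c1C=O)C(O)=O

[CX3](=O)[F,Cl,Br,I] describes a carbonyl carbon bonded to a halogen (an acyl halide).
(A) has a methyl-ester group (-C(=O)OCH3) but the carbonyl is bonded to -O-C, not to a halogen.
(B) contains an acyl chloride (-C(=O)Cl), which satisfies every atom and bond constraint.
(C) has a carboxylic acid group (-C(=O)OH) but the carbonyl is bonded to -OH, not to a halogen.
(D) has a carboxylic acid group (-C(=O)OH) but the carbonyl is bonded to -OH, not to a halogen.
So the answer is (B).

B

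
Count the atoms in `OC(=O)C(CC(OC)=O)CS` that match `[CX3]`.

2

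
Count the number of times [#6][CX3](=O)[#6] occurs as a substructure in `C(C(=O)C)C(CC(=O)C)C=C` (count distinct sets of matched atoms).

[#6][CX3](=O)[#6] is the SMARTS for a ketone: a carbonyl carbon (no H) flanked by two carbons.
The molecule carries 2 separate instances of an acetyl/ketone group (-C(=O)CH3) meeting every constraint; each maps to a distinct set of atoms, giving 2 matches.

2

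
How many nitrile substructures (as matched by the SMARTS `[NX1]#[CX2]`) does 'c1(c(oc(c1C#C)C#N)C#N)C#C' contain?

2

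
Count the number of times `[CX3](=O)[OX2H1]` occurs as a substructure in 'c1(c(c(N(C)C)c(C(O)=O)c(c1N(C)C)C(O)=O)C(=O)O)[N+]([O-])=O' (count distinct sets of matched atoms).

3

[CX3](=O)[OX2H1] is the SMARTS for a carboxylic acid: an sp2 carbon double-bonded to O and single-bonded to an -OH oxygen.
The molecule carries 3 separate instances of a carboxylic acid group (-C(=O)OH) meeting every constraint; each maps to a distinct set of atoms, giving 3 matches.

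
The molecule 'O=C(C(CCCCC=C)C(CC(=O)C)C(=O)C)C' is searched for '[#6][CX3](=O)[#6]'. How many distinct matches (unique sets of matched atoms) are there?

3

[#6][CX3](=O)[#6] is the SMARTS for a ketone: a carbonyl carbon (no H) flanked by two carbons.
The molecule carries 3 separate instances of an acetyl/ketone group (-C(=O)CH3) meeting every constraint; each maps to a distinct set of atoms, giving 3 matches.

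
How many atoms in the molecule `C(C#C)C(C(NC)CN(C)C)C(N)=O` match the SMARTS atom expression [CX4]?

7

The query [CX4] means: C with X4: aliphatic carbon with exactly 4 total connections (bonds + H).
Check the 14 heavy atoms by environment: 7× C (X4) → match; 1× C (X3) → no; 1× O (X1) → no; 3× N (X3) → no; 2× C (X2) → no.
That gives 7 matching atoms.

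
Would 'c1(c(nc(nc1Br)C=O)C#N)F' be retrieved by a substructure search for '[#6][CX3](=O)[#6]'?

No

The pattern [#6][CX3](=O)[#6] describes a carbonyl carbon (no H) flanked by two carbons — a ketone.
The closest candidate here is an aldehyde (-CHO), but the carbonyl carbon has H1, so it is not flanked by two carbons. No other fragment satisfies the full query, so there is no match.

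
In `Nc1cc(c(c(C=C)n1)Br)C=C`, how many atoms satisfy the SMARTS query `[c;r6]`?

5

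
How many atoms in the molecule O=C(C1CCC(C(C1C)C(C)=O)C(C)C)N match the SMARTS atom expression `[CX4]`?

11

The query [CX4] means: C with X4: aliphatic carbon with exactly 4 total connections (bonds + H).
Check the 16 heavy atoms by environment: 11× C (X4) → match; 2× C (X3) → no; 2× O (X1) → no; 1× N (X3) → no.
That gives 11 matching atoms.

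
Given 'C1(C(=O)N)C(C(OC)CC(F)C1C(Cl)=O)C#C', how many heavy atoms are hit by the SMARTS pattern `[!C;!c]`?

6

Check the 17 heavy atoms by environment: 11× C → no; 1× F → match; 3× O → match; 1× N → match; 1× Cl → match.
Summing the matching environments: 1 + 3 + 1 + 1 = 6 matching atoms.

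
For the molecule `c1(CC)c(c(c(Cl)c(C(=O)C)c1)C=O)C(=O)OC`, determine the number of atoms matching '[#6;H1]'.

The query [#6;H1] means: any carbon bearing exactly one hydrogen.
Check the 18 heavy atoms by environment: 5× c (aromatic, H0) → no; 1× c (aromatic, H1) → match; 1× C (H2) → no; 3× C (H3) → no; 2× C (H0) → no; 4× O (H0) → no; 1× Cl (H0) → no; 1× C (H1) → match.
Summing the matching environments: 1 + 1 = 2 matching atoms.

2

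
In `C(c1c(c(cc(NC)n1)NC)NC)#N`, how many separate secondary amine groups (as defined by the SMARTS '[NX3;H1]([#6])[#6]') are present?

3

[NX3;H1]([#6])[#6] is the SMARTS for a secondary amine: a trivalent nitrogen with one H, bonded to two carbons.
The molecule carries 3 separate instances of an N-methylamino group (-NHCH3) meeting every constraint; each maps to a distinct set of atoms, giving 3 matches.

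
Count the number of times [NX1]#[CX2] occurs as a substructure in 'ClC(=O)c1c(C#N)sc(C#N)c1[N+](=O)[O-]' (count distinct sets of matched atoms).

2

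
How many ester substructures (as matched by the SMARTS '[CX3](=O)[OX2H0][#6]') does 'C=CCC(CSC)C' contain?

[CX3](=O)[OX2H0][#6] is the SMARTS for an ester: a carbonyl carbon bonded to an oxygen that is itself bonded to carbon (no H on that O).
No fragment in the molecule satisfies every constraint, giving 0 matches.

0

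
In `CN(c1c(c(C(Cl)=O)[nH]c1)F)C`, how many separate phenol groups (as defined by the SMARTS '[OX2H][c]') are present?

0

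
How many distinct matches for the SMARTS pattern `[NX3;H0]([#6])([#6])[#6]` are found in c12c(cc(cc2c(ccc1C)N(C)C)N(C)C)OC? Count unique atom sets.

[NX3;H0]([#6])([#6])[#6] is the SMARTS for a tertiary amine: a trivalent nitrogen with no H, bonded to three carbons.
The molecule carries 2 separate instances of a dimethylamino group (-N(CH3)2) meeting every constraint; each maps to a distinct set of atoms, giving 2 matches.

2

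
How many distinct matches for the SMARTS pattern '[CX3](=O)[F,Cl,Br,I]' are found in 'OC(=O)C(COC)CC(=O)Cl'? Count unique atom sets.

[CX3](=O)[F,Cl,Br,I] is the SMARTS for an acyl halide: a carbonyl carbon bonded to a halogen.
Exactly one fragment in the molecule meets all constraints, giving 1 match.

1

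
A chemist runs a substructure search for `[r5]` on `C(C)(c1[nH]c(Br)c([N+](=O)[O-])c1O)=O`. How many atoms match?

The query [r5] means: r5 matches atoms in a five-membered ring.
Check the 13 heavy atoms by environment: 1× n (aromatic, in 5-ring) → match; 4× c (aromatic, in 5-ring) → match; 1× N (charge +1, acyclic) → no; 1× O (charge -1, acyclic) → no; 3× O (acyclic) → no; 2× C (acyclic) → no; 1× Br (acyclic) → no.
Summing the matching environments: 1 + 4 = 5 matching atoms.

5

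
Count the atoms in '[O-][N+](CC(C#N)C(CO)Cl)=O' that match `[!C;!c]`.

Check the 11 heavy atoms by environment: 5× C → no; 1× N → match; 1× Cl → match; 1× N (charge +1) → match; 1× O (charge -1) → match; 2× O → match.
Summing the matching environments: 1 + 1 + 1 + 1 + 2 = 6 matching atoms.

6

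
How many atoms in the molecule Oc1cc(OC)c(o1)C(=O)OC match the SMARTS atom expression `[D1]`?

4

The query [D1] means: atom with exactly one heavy-atom neighbour (degree 1).
Check the 12 heavy atoms by environment: 1× o (aromatic, D2) → no; 3× c (aromatic, D3) → no; 1× c (aromatic, D2) → no; 2× O (D1) → match; 1× C (D3) → no; 2× O (D2) → no; 2× C (D1) → match.
Summing the matching environments: 2 + 2 = 4 matching atoms.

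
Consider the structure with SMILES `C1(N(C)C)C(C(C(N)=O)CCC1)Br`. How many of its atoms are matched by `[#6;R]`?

6

The query [#6;R] means: carbon that is part of a ring.
Check the 13 heavy atoms by environment: 6× C (in 6-ring) → match; 1× Br (acyclic) → no; 2× N (acyclic) → no; 3× C (acyclic) → no; 1× O (acyclic) → no.
That gives 6 matching atoms.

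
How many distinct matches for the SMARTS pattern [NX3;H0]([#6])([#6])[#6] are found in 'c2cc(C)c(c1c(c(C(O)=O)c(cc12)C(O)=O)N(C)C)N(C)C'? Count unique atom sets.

2

[NX3;H0]([#6])([#6])[#6] is the SMARTS for a tertiary amine: a trivalent nitrogen with no H, bonded to three carbons.
The molecule carries 2 separate instances of a dimethylamino group (-N(CH3)2) meeting every constraint; each maps to a distinct set of atoms, giving 2 matches.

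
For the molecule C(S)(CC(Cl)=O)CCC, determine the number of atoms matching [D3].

2

Check the 9 heavy atoms by environment: 3× C (D2) → no; 2× C (D3) → match; 1× C (D1) → no; 1× S (D1) → no; 1× O (D1) → no; 1× Cl (D1) → no.
That gives 2 matching atoms.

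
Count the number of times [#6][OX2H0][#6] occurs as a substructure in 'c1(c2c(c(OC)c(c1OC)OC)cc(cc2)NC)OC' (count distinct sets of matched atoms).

4

[#6][OX2H0][#6] is the SMARTS for an ether: an aliphatic oxygen bridging two carbons with no H on the oxygen.
The molecule carries 4 separate instances of a methoxy ether (-OCH3) meeting every constraint; each maps to a distinct set of atoms, giving 4 matches.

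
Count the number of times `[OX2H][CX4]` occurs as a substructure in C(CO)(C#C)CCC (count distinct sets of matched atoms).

1

[OX2H][CX4] is the SMARTS for an aliphatic alcohol: a hydroxyl oxygen bound to an sp3 (X4) carbon.
Exactly one fragment in the molecule meets all constraints, giving 1 match.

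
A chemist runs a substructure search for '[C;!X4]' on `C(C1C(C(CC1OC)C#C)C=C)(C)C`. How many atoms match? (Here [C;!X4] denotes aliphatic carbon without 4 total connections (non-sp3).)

Check the 14 heavy atoms by environment: 9× C (X4) → no; 1× O (X2) → no; 2× C (X3) → match; 2× C (X2) → match.
Summing the matching environments: 2 + 2 = 4 matching atoms.

4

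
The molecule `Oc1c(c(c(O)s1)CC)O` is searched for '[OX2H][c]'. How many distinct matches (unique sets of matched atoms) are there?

3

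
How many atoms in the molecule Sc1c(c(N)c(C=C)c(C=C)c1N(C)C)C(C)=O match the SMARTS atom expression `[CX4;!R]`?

3

The query [CX4;!R] means: aliphatic carbon with four total connections, not in a ring.
Check the 18 heavy atoms by environment: 6× c (aromatic, X3, in 6-ring) → no; 5× C (X3, acyclic) → no; 2× N (X3, acyclic) → no; 3× C (X4, acyclic) → match; 1× O (X1, acyclic) → no; 1× S (X2, acyclic) → no.
That gives 3 matching atoms.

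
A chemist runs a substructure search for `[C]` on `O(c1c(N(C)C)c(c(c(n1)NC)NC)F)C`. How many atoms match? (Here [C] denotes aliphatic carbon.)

5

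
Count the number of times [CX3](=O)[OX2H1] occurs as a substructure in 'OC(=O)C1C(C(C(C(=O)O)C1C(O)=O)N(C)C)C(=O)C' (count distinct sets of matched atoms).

3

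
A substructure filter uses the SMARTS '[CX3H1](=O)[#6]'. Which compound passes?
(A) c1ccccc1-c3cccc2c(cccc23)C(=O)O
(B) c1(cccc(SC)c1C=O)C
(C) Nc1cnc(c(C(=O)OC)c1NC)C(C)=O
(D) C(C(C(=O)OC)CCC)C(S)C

B

[CX3H1](=O)[#6] describes an sp2 carbon with one H, double-bonded to O and single-bonded to carbon (an aldehyde).
(A) has a carboxylic acid group (-C(=O)OH) but the carbonyl carbon has H0 and is bonded to O, not H1.
(B) contains an aldehyde (-CHO), which satisfies every atom and bond constraint.
(C) has an acetyl/ketone group (-C(=O)CH3) but the carbonyl carbon has H0 (two carbon neighbours), not H1.
(D) has a methyl-ester group (-C(=O)OCH3) but the carbonyl carbon has H0, not H1.
So the answer is (B).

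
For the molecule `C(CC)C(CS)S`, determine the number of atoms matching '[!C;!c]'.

2

The query [!C;!c] means: neither aliphatic nor aromatic carbon — same as [!#6].
Check the 7 heavy atoms by environment: 5× C → no; 2× S → match.
That gives 2 matching atoms.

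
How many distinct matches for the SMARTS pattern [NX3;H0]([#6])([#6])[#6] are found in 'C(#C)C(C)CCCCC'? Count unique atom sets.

0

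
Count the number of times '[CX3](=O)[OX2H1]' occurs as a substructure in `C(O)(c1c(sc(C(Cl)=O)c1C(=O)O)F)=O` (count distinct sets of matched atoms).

2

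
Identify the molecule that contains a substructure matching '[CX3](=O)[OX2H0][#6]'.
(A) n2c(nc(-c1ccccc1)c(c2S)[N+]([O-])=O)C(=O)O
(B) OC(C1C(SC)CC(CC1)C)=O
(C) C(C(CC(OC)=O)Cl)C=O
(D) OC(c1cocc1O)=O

C

[CX3](=O)[OX2H0][#6] describes a carbonyl carbon bonded to an oxygen that is itself bonded to carbon (no H on that O) (an ester).
(A) has a carboxylic acid group (-C(=O)OH) but the singly-bonded O carries H (OX2H1, not H0).
(B) has a carboxylic acid group (-C(=O)OH) but the singly-bonded O carries H (OX2H1, not H0).
(C) contains a methyl-ester group (-C(=O)OCH3), which satisfies every atom and bond constraint.
(D) has a carboxylic acid group (-C(=O)OH) but the singly-bonded O carries H (OX2H1, not H0).
So the answer is (C).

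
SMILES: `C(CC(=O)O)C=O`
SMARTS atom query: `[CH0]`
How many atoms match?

1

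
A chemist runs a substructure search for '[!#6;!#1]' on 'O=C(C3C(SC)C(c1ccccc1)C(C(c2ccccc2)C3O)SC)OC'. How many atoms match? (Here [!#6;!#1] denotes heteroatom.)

5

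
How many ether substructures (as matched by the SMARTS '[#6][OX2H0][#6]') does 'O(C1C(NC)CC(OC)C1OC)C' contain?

3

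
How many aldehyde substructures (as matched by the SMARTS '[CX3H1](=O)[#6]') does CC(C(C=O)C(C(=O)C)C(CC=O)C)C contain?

[CX3H1](=O)[#6] is the SMARTS for an aldehyde: an sp2 carbon with one H, double-bonded to O and single-bonded to carbon.
The molecule carries 2 separate instances of an aldehyde (-CHO) meeting every constraint; each maps to a distinct set of atoms, giving 2 matches.

2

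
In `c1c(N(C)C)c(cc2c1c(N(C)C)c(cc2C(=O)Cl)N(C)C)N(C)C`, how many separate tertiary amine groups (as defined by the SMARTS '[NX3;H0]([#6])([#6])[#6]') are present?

[NX3;H0]([#6])([#6])[#6] is the SMARTS for a tertiary amine: a trivalent nitrogen with no H, bonded to three carbons.
The molecule carries 4 separate instances of a dimethylamino group (-N(CH3)2) meeting every constraint; each maps to a distinct set of atoms, giving 4 matches.

4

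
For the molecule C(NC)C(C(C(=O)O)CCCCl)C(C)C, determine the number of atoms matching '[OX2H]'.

1

The query [OX2H] means: aliphatic oxygen with two connections, one of which is H — an -OH oxygen.
Check the 15 heavy atoms by environment: 4× C (H2, X4) → no; 3× C (H1, X4) → no; 1× Cl (H0, X1) → no; 1× C (H0, X3) → no; 1× O (H0, X1) → no; 1× O (H1, X2) → match; 1× N (H1, X3) → no; 3× C (H3, X4) → no.
That gives 1 matching atom.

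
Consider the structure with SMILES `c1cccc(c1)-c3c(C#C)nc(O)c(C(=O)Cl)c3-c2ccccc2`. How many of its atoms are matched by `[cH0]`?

7

The query [cH0] means: aromatic carbon with no attached hydrogen (substituted or ring-fusion).
Check the 24 heavy atoms by environment: 1× n (aromatic, H0) → no; 7× c (aromatic, H0) → match; 2× C (H0) → no; 1× O (H0) → no; 1× Cl (H0) → no; 1× O (H1) → no; 1× C (H1) → no; 10× c (aromatic, H1) → no.
That gives 7 matching atoms.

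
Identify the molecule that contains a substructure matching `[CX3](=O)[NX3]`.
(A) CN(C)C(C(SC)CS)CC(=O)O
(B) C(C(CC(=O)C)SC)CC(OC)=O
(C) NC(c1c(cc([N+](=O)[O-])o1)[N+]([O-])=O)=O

C

[CX3](=O)[NX3] describes a carbonyl carbon bonded to a trivalent nitrogen (an amide).
(A) has a carboxylic acid group (-C(=O)OH) but the carbonyl is bonded to O, not to an NX3 nitrogen.
(B) has a methyl-ester group (-C(=O)OCH3) but the carbonyl is bonded to O, not to an NX3 nitrogen.
(C) contains a primary amide (-C(=O)NH2), which satisfies every atom and bond constraint.
So the answer is (C).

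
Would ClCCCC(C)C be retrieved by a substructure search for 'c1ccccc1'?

No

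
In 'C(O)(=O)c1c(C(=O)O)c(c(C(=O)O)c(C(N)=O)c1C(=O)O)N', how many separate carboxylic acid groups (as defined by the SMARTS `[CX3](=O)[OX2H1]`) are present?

[CX3](=O)[OX2H1] is the SMARTS for a carboxylic acid: an sp2 carbon double-bonded to O and single-bonded to an -OH oxygen.
The molecule carries 4 separate instances of a carboxylic acid group (-C(=O)OH) meeting every constraint; each maps to a distinct set of atoms, giving 4 matches.

4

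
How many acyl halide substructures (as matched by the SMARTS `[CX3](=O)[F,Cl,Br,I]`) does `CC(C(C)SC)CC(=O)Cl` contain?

1

[CX3](=O)[F,Cl,Br,I] is the SMARTS for an acyl halide: a carbonyl carbon bonded to a halogen.
Exactly one fragment in the molecule meets all constraints, giving 1 match.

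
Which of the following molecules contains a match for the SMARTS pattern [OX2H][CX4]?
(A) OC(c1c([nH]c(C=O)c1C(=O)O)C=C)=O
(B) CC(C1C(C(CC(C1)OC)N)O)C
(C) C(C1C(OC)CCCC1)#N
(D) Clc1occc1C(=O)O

[OX2H][CX4] describes a hydroxyl oxygen bound to an sp3 (X4) carbon (an aliphatic alcohol).
(A) has a carboxylic acid group (-C(=O)OH) but the -OH is on a CX3 carbonyl carbon, not a CX4 carbon.
(B) contains a hydroxyl group (-OH), which satisfies every atom and bond constraint.
(C) has a methoxy ether (-OCH3) but the oxygen has H0 (ether), not H1.
(D) has a carboxylic acid group (-C(=O)OH) but the -OH is on a CX3 carbonyl carbon, not a CX4 carbon.
So the answer is (B).

B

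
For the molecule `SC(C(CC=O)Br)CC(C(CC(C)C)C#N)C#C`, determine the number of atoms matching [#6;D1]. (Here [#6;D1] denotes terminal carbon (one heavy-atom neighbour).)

The query [#6;D1] means: carbon bonded to exactly one heavy atom.
Check the 18 heavy atoms by environment: 6× C (D2) → no; 5× C (D3) → no; 1× O (D1) → no; 3× C (D1) → match; 1× S (D1) → no; 1× Br (D1) → no; 1× N (D1) → no.
That gives 3 matching atoms.

3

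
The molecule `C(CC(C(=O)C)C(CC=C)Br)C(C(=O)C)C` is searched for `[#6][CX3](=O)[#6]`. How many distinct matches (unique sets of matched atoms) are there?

2

[#6][CX3](=O)[#6] is the SMARTS for a ketone: a carbonyl carbon (no H) flanked by two carbons.
The molecule carries 2 separate instances of an acetyl/ketone group (-C(=O)CH3) meeting every constraint; each maps to a distinct set of atoms, giving 2 matches.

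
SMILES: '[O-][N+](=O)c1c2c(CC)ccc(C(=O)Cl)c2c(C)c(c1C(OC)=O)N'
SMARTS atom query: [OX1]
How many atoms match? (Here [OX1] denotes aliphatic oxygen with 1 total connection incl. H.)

The query [OX1] means: aliphatic oxygen with one total connection — typically a carbonyl =O or an oxide.
Check the 24 heavy atoms by environment: 10× c (aromatic, X3) → no; 2× C (X3) → no; 3× O (X1) → match; 1× O (X2) → no; 4× C (X4) → no; 1× N (charge +1, X3) → no; 1× O (charge -1, X1) → match; 1× Cl (X1) → no; 1× N (X3) → no.
Summing the matching environments: 3 + 1 = 4 matching atoms.

4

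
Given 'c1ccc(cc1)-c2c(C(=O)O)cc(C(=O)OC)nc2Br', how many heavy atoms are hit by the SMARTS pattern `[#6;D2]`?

Check the 20 heavy atoms by environment: 1× n (aromatic, D2) → no; 5× c (aromatic, D3) → no; 6× c (aromatic, D2) → match; 1× Br (D1) → no; 2× C (D3) → no; 3× O (D1) → no; 1× O (D2) → no; 1× C (D1) → no.
That gives 6 matching atoms.

6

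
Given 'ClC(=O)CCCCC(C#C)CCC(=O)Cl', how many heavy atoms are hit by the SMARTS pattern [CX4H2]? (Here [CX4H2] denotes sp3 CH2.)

Check the 15 heavy atoms by environment: 6× C (H2, X4) → match; 1× C (H1, X4) → no; 1× C (H0, X2) → no; 1× C (H1, X2) → no; 2× C (H0, X3) → no; 2× O (H0, X1) → no; 2× Cl (H0, X1) → no.
That gives 6 matching atoms.

6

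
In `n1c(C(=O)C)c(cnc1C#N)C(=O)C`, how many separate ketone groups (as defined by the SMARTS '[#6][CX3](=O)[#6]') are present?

2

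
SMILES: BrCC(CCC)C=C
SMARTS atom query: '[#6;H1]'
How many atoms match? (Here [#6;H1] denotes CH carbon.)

2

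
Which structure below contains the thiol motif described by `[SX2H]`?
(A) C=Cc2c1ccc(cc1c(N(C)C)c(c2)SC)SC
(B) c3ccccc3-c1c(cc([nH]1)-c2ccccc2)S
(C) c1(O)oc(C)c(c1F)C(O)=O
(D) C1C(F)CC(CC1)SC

[SX2H] describes an aliphatic sulfur with two connections, one being H (a thiol).
(A) has a methylthio ether (-SCH3) but the sulfur has H0 (bonded to two carbons), not H1.
(B) contains a thiol (-SH), which satisfies every atom and bond constraint.
(C) has a hydroxyl group (-OH) but it is an -OH, not an -SH.
(D) has a methylthio ether (-SCH3) but the sulfur has H0 (bonded to two carbons), not H1.
So the answer is (B).

B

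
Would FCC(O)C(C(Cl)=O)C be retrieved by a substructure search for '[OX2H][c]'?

The pattern [OX2H][c] describes a hydroxyl oxygen attached to an aromatic carbon — a phenol.
The closest candidate here is a hydroxyl group (-OH), but the -OH is on an aliphatic carbon, not an aromatic c. No other fragment satisfies the full query, so there is no match.

No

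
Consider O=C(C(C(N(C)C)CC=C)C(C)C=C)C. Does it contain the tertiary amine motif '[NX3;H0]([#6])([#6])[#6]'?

Yes

The pattern [NX3;H0]([#6])([#6])[#6] describes a trivalent nitrogen with no H, bonded to three carbons — a tertiary amine.
The molecule carries a dimethylamino group (-N(CH3)2), whose atoms satisfy every constraint of the query, so the pattern matches.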